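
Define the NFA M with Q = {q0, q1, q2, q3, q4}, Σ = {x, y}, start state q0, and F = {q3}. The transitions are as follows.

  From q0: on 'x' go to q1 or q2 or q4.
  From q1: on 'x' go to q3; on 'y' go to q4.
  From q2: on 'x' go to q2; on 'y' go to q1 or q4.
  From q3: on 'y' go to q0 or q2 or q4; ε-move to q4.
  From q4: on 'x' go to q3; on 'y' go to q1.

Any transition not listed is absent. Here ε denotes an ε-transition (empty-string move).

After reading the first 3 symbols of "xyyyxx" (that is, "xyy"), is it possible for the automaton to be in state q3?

No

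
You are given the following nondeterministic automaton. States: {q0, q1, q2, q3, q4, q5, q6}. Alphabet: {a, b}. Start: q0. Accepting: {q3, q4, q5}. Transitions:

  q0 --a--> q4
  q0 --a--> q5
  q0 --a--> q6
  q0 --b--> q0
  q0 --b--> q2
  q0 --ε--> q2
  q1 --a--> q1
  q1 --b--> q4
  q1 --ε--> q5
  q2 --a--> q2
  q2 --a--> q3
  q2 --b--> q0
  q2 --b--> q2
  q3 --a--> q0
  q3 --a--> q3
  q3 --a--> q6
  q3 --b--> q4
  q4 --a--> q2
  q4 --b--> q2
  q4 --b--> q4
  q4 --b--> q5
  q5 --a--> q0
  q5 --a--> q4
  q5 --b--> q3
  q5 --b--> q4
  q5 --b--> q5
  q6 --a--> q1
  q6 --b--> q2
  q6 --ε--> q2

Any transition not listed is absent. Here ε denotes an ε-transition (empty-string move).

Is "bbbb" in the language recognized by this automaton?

Start: ε-closure({q0}) = {q0, q2}.
Read 'b': q0→{q0, q2}, q2→{q0, q2}; now {q0, q2}.
Read 'b': q0→{q0, q2}, q2→{q0, q2}; now {q0, q2}.
Read 'b': q0→{q0, q2}, q2→{q0, q2}; now {q0, q2}.
Read 'b': q0→{q0, q2}, q2→{q0, q2}; now {q0, q2}.
The final set {q0, q2} contains no accepting state.

No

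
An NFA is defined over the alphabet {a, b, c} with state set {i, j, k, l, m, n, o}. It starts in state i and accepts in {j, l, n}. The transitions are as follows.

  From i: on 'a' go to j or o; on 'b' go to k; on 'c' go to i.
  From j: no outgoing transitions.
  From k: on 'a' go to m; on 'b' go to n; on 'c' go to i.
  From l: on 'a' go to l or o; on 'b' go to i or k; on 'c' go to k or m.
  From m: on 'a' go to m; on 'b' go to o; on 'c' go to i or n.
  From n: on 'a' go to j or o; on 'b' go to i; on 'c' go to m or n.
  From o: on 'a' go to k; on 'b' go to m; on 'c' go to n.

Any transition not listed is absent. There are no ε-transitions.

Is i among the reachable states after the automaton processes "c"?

Yes

Start in {i}.
Read 'c': i→{i}; now {i}.
State i is in {i}.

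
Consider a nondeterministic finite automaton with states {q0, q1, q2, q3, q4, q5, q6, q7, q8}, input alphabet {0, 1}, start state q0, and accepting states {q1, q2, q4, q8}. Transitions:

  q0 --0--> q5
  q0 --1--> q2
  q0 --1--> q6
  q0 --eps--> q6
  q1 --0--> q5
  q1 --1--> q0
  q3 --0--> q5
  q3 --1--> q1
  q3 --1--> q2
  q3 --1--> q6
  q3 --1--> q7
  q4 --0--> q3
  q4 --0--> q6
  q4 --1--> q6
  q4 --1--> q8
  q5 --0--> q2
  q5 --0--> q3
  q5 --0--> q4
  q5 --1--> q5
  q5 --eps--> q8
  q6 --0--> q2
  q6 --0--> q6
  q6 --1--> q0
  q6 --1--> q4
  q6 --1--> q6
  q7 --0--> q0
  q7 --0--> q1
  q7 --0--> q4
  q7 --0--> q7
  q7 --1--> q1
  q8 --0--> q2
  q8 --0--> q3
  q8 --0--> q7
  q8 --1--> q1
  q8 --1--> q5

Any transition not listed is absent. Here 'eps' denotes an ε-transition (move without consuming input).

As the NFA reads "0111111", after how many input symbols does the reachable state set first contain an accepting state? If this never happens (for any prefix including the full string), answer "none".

Start: ε-closure({q0}) = {q0, q6}.
Read '0': {q0, q6} → {q2, q5, q6, q8}.
None of the earlier sets intersect F, but {q2, q5, q6, q8} does.

1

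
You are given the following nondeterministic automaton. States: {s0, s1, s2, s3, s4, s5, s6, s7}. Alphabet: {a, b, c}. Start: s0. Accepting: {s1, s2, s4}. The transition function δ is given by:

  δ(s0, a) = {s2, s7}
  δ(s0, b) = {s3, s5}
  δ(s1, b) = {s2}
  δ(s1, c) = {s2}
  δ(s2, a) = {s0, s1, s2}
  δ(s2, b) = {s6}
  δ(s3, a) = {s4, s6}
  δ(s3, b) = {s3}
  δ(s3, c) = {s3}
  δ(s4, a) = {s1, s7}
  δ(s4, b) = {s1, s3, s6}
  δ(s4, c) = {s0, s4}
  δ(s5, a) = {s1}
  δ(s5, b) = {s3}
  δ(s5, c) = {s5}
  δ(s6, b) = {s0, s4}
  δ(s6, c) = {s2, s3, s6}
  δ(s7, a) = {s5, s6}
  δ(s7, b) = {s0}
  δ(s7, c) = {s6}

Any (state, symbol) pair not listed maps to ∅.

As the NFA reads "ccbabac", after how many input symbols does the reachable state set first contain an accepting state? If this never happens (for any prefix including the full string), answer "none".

none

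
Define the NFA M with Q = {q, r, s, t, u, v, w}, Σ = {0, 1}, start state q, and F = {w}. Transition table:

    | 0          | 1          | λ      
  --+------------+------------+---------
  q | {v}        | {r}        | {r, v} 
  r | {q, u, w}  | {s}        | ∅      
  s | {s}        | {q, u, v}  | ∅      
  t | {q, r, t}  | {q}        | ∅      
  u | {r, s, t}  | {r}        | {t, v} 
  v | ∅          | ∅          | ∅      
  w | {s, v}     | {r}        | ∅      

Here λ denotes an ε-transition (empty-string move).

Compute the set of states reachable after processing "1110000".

{q, r, s, t, u, v, w}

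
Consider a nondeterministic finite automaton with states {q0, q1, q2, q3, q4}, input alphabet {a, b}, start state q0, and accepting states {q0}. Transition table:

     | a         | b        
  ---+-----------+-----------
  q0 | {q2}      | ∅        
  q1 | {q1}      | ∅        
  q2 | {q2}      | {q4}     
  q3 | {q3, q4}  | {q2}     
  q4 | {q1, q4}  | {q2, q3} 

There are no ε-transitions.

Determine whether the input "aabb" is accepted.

Start in {q0}.
Read 'a': {q0} → {q2}.
Read 'a': {q2} → {q2}.
Read 'b': {q2} → {q4}.
Read 'b': {q4} → {q2, q3}.
The final set {q2, q3} contains no accepting state.

No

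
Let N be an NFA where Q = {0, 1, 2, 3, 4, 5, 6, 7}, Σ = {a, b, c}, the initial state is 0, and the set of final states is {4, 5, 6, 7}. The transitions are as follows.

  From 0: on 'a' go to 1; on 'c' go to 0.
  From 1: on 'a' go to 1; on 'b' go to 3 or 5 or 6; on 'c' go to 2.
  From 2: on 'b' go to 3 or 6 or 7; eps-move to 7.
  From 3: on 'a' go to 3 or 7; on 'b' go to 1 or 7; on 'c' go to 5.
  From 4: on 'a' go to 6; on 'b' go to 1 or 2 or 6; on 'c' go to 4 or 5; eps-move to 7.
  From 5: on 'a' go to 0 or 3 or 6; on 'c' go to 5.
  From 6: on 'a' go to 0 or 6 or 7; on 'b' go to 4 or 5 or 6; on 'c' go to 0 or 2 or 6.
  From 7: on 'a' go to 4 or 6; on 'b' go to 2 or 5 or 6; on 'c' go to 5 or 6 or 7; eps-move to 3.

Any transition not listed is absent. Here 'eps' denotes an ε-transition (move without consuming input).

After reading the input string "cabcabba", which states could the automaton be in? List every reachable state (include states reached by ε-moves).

Start in {0}.
Read 'c': 0→{0}; now {0}.
Read 'a': 0→{1}; now {1}.
Read 'b': 1→{3, 5, 6}; now {3, 5, 6}.
Read 'c': 3→{5}, 5→{5}, 6→{0, 2, 6}; union {0, 2, 5, 6}; ε-closure = {0, 2, 3, 5, 6, 7}.
Read 'a': 0→{1}, 2→∅, 3→{3, 7}, 5→{0, 3, 6}, 6→{0, 6, 7}, 7→{4, 6}; now {0, 1, 3, 4, 6, 7}.
Read 'b': 0→∅, 1→{3, 5, 6}, 3→{1, 7}, 4→{1, 2, 6}, 6→{4, 5, 6}, 7→{2, 5, 6}; now {1, 2, 3, 4, 5, 6, 7}.
Read 'b': 1→{3, 5, 6}, 2→{3, 6, 7}, 3→{1, 7}, 4→{1, 2, 6}, 5→∅, 6→{4, 5, 6}, 7→{2, 5, 6}; now {1, 2, 3, 4, 5, 6, 7}.
Read 'a': 1→{1}, 2→∅, 3→{3, 7}, 4→{6}, 5→{0, 3, 6}, 6→{0, 6, 7}, 7→{4, 6}; now {0, 1, 3, 4, 6, 7}.

{0, 1, 3, 4, 6, 7}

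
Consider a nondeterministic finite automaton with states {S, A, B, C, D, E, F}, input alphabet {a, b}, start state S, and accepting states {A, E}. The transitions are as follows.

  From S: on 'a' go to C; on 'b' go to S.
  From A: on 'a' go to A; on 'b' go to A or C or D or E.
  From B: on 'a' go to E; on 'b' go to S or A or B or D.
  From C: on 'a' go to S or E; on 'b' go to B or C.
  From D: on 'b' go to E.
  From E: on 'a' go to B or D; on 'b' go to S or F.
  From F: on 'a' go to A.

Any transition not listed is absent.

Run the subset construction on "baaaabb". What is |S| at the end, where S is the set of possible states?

Start in {S}.
Read 'b': S→{S}; now {S}.
Read 'a': S→{C}; now {C}.
Read 'a': C→{S, E}; now {S, E}.
Read 'a': S→{C}, E→{B, D}; now {B, C, D}.
Read 'a': B→{E}, C→{S, E}, D→∅; now {S, E}.
Read 'b': S→{S}, E→{S, F}; now {S, F}.
Read 'b': S→{S}, F→∅; now {S}.
That set has 1 state.

1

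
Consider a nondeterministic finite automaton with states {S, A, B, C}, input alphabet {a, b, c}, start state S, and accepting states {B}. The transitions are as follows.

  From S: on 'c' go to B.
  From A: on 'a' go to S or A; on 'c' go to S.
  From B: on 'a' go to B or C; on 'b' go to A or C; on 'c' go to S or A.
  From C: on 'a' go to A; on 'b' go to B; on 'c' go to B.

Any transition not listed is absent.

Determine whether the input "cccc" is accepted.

Yes

Start in {S}.
Read 'c': S→{B}; now {B}.
Read 'c': B→{S, A}; now {S, A}.
Read 'c': S→{B}, A→{S}; now {S, B}.
Read 'c': S→{B}, B→{S, A}; now {S, A, B}.
The final set {S, A, B} contains the accepting state B.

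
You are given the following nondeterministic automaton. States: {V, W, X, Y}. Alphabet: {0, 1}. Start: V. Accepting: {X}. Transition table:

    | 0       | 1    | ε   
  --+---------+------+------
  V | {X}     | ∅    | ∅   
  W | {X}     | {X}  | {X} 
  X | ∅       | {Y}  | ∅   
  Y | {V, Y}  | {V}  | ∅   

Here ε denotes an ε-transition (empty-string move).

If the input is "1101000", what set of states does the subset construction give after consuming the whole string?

Start in {V}.
Read '1': V→∅; now ∅.
The set is empty and remains empty for the remaining 6 symbols.

∅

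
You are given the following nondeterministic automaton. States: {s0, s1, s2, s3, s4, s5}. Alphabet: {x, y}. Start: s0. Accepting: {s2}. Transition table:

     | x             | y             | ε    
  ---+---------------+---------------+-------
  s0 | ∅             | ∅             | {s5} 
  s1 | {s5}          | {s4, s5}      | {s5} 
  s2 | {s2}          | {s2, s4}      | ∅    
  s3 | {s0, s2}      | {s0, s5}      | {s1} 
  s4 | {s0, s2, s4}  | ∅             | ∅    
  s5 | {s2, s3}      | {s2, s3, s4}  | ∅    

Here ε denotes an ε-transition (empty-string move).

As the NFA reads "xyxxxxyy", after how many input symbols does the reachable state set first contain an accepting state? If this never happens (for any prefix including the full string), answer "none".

Start: ε-closure({s0}) = {s0, s5}.
Read 'x': s0→∅, s5→{s2, s3}; union {s2, s3}; ε-closure = {s1, s2, s3, s5}.
None of the earlier sets intersect F, but {s1, s2, s3, s5} does.

1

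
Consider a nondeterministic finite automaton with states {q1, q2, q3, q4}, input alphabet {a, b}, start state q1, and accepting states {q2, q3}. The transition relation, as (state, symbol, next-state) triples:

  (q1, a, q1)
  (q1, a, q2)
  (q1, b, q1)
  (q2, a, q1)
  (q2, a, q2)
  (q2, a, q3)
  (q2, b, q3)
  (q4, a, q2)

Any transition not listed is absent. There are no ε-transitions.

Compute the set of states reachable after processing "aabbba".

{q1, q2}

Start in {q1}.
Read 'a': {q1} → {q1, q2}.
Read 'a': {q1, q2} → {q1, q2, q3}.
Read 'b': {q1, q2, q3} → {q1, q3}.
Read 'b': {q1, q3} → {q1}.
Read 'b': {q1} → {q1}.
Read 'a': {q1} → {q1, q2}.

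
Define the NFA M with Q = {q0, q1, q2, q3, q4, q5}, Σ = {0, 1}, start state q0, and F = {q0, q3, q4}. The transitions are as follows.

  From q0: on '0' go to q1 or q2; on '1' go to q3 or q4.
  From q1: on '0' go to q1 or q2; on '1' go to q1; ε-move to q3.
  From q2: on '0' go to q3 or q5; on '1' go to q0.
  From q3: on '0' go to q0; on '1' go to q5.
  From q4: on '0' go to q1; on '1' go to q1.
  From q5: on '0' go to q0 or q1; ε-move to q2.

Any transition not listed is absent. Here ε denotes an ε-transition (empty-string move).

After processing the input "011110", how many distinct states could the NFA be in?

5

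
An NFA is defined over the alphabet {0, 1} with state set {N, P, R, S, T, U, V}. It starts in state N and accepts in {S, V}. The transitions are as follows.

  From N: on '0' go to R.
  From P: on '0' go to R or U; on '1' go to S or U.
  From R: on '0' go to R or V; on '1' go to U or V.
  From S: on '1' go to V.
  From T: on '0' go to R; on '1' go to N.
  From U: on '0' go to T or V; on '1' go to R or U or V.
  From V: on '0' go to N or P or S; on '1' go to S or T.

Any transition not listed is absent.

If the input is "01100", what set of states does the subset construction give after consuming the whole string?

{N, P, R, S, U, V}

Start in {N}.
Read '0': {N} → {R}.
Read '1': {R} → {U, V}.
Read '1': {U, V} → {R, S, T, U, V}.
Read '0': {R, S, T, U, V} → {N, P, R, S, T, V}.
Read '0': {N, P, R, S, T, V} → {N, P, R, S, U, V}.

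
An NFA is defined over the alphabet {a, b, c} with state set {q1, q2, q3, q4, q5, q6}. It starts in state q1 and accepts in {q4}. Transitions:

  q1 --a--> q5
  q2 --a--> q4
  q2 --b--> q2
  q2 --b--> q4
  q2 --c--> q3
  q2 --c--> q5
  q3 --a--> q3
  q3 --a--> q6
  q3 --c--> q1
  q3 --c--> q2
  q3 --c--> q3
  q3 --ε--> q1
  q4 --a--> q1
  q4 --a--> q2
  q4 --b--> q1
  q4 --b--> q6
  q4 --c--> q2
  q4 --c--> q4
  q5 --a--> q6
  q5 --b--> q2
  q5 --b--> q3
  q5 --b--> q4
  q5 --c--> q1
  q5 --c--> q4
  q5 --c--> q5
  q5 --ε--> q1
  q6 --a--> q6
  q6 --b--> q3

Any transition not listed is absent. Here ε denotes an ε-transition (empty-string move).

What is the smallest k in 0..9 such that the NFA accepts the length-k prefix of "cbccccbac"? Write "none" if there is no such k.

Start in {q1}.
Read 'c': q1→∅; now ∅.
The set is empty and remains empty for the remaining 8 symbols.
No reachable set along the way intersects F.

none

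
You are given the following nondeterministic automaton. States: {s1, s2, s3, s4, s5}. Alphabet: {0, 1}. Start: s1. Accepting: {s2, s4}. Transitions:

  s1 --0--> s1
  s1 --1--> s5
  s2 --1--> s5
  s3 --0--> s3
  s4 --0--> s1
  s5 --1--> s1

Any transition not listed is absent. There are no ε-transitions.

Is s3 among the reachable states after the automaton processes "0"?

No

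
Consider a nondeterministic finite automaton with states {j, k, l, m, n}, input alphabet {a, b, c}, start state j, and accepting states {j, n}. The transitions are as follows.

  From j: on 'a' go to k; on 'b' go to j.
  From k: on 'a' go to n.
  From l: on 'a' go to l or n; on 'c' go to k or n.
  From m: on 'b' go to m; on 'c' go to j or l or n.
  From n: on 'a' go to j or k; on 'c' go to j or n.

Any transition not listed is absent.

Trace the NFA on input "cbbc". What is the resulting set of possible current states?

∅

Start in {j}.
Read 'c': j→∅; now ∅.
The set is empty and remains empty for the remaining 3 symbols.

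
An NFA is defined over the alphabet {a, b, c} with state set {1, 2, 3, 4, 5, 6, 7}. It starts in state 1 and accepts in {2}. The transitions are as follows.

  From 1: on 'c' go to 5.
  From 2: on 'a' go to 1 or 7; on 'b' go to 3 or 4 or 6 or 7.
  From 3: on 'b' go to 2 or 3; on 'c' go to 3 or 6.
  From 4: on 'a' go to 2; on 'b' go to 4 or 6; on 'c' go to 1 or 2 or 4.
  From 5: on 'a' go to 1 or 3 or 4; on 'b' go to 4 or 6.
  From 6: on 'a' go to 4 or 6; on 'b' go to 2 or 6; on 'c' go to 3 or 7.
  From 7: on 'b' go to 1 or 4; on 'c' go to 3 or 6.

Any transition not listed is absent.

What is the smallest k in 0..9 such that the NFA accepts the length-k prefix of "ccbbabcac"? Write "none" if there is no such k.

Start in {1}.
Read 'c': 1→{5}; now {5}.
Read 'c': 5→∅; now ∅.
The set is empty and remains empty for the remaining 7 symbols.
No reachable set along the way intersects F.

none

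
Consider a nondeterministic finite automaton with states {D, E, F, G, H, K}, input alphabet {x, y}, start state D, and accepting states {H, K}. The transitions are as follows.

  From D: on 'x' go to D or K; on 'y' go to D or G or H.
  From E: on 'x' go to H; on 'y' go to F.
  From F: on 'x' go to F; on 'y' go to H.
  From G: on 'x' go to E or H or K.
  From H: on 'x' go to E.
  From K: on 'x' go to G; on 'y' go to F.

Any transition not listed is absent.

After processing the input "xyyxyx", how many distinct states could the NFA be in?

Start in {D}.
Read 'x': D→{D, K}; now {D, K}.
Read 'y': D→{D, G, H}, K→{F}; now {D, F, G, H}.
Read 'y': D→{D, G, H}, F→{H}, G→∅, H→∅; now {D, G, H}.
Read 'x': D→{D, K}, G→{E, H, K}, H→{E}; now {D, E, H, K}.
Read 'y': D→{D, G, H}, E→{F}, H→∅, K→{F}; now {D, F, G, H}.
Read 'x': D→{D, K}, F→{F}, G→{E, H, K}, H→{E}; now {D, E, F, H, K}.
That set has 5 states.

5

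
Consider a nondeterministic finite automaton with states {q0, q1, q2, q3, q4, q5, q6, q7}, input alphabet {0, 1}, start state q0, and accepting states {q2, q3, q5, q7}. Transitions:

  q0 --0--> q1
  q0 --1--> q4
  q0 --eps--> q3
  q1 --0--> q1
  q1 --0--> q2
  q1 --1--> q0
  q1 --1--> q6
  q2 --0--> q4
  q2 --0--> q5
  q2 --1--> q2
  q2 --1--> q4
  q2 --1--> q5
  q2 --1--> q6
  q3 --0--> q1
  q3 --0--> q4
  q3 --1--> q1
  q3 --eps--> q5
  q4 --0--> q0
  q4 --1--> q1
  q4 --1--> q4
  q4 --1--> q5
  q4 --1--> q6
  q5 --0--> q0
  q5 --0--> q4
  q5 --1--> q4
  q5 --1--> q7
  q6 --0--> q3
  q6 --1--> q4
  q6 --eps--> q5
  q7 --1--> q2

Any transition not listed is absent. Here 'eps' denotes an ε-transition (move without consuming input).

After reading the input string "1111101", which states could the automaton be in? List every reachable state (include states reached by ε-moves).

{q0, q1, q2, q3, q4, q5, q6, q7}

Start: ε-closure({q0}) = {q0, q3, q5}.
Read '1': {q0, q3, q5} → {q1, q4, q7}.
Read '1': {q1, q4, q7} → {q0, q1, q2, q3, q4, q5, q6}.
Read '1': {q0, q1, q2, q3, q4, q5, q6} → {q0, q1, q2, q3, q4, q5, q6, q7}.
Read '1': {q0, q1, q2, q3, q4, q5, q6, q7} → {q0, q1, q2, q3, q4, q5, q6, q7}.
Read '1': {q0, q1, q2, q3, q4, q5, q6, q7} → {q0, q1, q2, q3, q4, q5, q6, q7}.
Read '0': {q0, q1, q2, q3, q4, q5, q6, q7} → {q0, q1, q2, q3, q4, q5}.
Read '1': {q0, q1, q2, q3, q4, q5} → {q0, q1, q2, q3, q4, q5, q6, q7}.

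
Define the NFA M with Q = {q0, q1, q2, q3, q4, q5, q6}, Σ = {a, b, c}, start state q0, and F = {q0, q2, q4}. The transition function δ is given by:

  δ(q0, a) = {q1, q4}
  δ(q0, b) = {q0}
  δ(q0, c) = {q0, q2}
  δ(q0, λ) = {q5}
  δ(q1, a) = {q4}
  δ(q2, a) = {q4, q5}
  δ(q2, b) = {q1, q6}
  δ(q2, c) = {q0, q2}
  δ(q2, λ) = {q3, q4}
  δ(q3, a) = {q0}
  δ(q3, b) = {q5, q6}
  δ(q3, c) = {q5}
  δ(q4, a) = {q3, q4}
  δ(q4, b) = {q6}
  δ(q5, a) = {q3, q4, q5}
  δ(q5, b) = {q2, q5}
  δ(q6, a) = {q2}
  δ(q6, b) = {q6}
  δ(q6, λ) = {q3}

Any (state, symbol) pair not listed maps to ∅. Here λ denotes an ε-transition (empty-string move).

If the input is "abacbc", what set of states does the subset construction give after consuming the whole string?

{q0, q2, q3, q4, q5}

Start: ε-closure({q0}) = {q0, q5}.
Read 'a': {q0, q5} → {q1, q3, q4, q5}.
Read 'b': {q1, q3, q4, q5} → {q2, q3, q4, q5, q6}.
Read 'a': {q2, q3, q4, q5, q6} → {q0, q2, q3, q4, q5}.
Read 'c': {q0, q2, q3, q4, q5} → {q0, q2, q3, q4, q5}.
Read 'b': {q0, q2, q3, q4, q5} → {q0, q1, q2, q3, q4, q5, q6}.
Read 'c': {q0, q1, q2, q3, q4, q5, q6} → {q0, q2, q3, q4, q5}.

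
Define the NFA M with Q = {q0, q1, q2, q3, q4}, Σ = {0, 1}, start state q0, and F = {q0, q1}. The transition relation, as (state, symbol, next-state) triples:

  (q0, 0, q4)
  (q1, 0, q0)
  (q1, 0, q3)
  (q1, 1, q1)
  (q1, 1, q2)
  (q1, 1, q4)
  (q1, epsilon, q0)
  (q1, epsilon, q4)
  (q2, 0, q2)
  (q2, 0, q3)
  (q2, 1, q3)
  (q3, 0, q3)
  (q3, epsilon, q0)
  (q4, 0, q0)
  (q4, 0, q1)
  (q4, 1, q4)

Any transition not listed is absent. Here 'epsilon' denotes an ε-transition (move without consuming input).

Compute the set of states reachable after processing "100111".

Start in {q0}.
Read '1': {q0} → ∅.
The set is empty and remains empty for the remaining 5 symbols.

∅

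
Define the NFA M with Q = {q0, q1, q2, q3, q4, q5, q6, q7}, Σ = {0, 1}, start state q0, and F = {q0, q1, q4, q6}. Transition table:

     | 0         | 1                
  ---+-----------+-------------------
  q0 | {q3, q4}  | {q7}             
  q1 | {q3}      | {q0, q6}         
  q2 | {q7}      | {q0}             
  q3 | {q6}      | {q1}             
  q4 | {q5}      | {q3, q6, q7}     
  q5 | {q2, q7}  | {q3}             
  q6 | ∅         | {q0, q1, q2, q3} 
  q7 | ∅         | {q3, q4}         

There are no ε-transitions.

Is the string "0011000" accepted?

No

Start in {q0}.
Read '0': {q0} → {q3, q4}.
Read '0': {q3, q4} → {q5, q6}.
Read '1': {q5, q6} → {q0, q1, q2, q3}.
Read '1': {q0, q1, q2, q3} → {q0, q1, q6, q7}.
Read '0': {q0, q1, q6, q7} → {q3, q4}.
Read '0': {q3, q4} → {q5, q6}.
Read '0': {q5, q6} → {q2, q7}.
The final set {q2, q7} contains no accepting state.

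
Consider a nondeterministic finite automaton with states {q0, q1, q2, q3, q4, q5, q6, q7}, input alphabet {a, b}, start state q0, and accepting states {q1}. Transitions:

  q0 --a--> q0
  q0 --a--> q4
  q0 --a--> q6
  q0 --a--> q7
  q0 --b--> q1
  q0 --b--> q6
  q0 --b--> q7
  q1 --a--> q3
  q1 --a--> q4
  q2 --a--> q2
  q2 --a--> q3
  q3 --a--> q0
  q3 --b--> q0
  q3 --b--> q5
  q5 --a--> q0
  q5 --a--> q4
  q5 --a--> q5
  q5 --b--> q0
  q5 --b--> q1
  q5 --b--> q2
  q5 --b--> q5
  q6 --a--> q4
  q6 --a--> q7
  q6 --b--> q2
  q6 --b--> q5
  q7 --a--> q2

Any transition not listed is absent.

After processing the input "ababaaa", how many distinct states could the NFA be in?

7

Start in {q0}.
Read 'a': q0→{q0, q4, q6, q7}; now {q0, q4, q6, q7}.
Read 'b': q0→{q1, q6, q7}, q4→∅, q6→{q2, q5}, q7→∅; now {q1, q2, q5, q6, q7}.
Read 'a': q1→{q3, q4}, q2→{q2, q3}, q5→{q0, q4, q5}, q6→{q4, q7}, q7→{q2}; now {q0, q2, q3, q4, q5, q7}.
Read 'b': q0→{q1, q6, q7}, q2→∅, q3→{q0, q5}, q4→∅, q5→{q0, q1, q2, q5}, q7→∅; now {q0, q1, q2, q5, q6, q7}.
Read 'a': q0→{q0, q4, q6, q7}, q1→{q3, q4}, q2→{q2, q3}, q5→{q0, q4, q5}, q6→{q4, q7}, q7→{q2}; now {q0, q2, q3, q4, q5, q6, q7}.
Read 'a': q0→{q0, q4, q6, q7}, q2→{q2, q3}, q3→{q0}, q4→∅, q5→{q0, q4, q5}, q6→{q4, q7}, q7→{q2}; now {q0, q2, q3, q4, q5, q6, q7}.
Read 'a': q0→{q0, q4, q6, q7}, q2→{q2, q3}, q3→{q0}, q4→∅, q5→{q0, q4, q5}, q6→{q4, q7}, q7→{q2}; now {q0, q2, q3, q4, q5, q6, q7}.
That set has 7 states.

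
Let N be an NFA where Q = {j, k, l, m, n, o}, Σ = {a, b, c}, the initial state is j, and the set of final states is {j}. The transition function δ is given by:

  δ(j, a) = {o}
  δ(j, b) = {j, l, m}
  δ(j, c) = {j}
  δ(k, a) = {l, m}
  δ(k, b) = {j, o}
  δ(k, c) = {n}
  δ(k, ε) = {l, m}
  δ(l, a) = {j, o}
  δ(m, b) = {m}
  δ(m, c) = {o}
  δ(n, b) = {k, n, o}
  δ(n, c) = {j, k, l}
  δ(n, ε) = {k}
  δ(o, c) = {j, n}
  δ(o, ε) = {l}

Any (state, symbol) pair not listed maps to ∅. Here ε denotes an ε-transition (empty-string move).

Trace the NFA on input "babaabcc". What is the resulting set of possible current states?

Start in {j}.
Read 'b': {j} → {j, l, m}.
Read 'a': {j, l, m} → {j, l, o}.
Read 'b': {j, l, o} → {j, l, m}.
Read 'a': {j, l, m} → {j, l, o}.
Read 'a': {j, l, o} → {j, l, o}.
Read 'b': {j, l, o} → {j, l, m}.
Read 'c': {j, l, m} → {j, l, o}.
Read 'c': {j, l, o} → {j, k, l, m, n}.

{j, k, l, m, n}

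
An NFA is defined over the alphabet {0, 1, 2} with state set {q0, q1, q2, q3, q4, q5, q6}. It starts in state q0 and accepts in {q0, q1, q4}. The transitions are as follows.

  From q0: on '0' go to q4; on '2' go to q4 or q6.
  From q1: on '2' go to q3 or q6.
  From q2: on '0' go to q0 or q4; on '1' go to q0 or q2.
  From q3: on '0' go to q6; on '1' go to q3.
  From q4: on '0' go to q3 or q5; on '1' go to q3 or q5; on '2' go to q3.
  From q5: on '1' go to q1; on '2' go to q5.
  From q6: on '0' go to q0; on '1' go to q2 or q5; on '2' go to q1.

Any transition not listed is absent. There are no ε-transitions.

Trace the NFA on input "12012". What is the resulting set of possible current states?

∅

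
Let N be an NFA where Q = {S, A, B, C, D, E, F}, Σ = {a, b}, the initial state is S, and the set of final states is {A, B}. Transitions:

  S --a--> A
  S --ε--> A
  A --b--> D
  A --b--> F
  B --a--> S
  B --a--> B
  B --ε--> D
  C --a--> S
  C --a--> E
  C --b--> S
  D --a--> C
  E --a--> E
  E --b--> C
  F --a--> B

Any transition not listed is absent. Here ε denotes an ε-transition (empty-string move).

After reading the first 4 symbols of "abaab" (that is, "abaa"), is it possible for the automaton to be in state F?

Start: ε-closure({S}) = {S, A}.
Read 'a': S→{A}, A→∅; now {A}.
Read 'b': A→{D, F}; now {D, F}.
Read 'a': D→{C}, F→{B}; union {B, C}; ε-closure = {B, C, D}.
Read 'a': B→{S, B}, C→{S, E}, D→{C}; union {S, B, C, E}; ε-closure = {S, A, B, C, D, E}.
State F is not in {S, A, B, C, D, E}.

No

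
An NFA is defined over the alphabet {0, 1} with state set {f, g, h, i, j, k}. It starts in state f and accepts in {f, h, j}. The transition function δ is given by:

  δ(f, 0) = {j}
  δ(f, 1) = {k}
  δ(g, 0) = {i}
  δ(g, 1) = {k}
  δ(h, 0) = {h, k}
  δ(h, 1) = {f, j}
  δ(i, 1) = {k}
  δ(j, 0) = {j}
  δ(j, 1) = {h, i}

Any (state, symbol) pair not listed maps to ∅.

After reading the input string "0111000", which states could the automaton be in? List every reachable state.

Start in {f}.
Read '0': f→{j}; now {j}.
Read '1': j→{h, i}; now {h, i}.
Read '1': h→{f, j}, i→{k}; now {f, j, k}.
Read '1': f→{k}, j→{h, i}, k→∅; now {h, i, k}.
Read '0': h→{h, k}, i→∅, k→∅; now {h, k}.
Read '0': h→{h, k}, k→∅; now {h, k}.
Read '0': h→{h, k}, k→∅; now {h, k}.

{h, k}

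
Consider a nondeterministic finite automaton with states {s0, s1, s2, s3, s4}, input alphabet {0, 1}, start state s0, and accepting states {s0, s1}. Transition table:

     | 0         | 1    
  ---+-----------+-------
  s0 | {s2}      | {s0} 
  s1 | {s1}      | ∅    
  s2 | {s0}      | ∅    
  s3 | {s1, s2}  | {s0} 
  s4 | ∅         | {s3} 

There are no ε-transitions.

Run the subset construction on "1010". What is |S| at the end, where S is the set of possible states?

Start in {s0}.
Read '1': s0→{s0}; now {s0}.
Read '0': s0→{s2}; now {s2}.
Read '1': s2→∅; now ∅.
The set is empty and remains empty for the remaining 1 symbol.
That set has 0 states.

0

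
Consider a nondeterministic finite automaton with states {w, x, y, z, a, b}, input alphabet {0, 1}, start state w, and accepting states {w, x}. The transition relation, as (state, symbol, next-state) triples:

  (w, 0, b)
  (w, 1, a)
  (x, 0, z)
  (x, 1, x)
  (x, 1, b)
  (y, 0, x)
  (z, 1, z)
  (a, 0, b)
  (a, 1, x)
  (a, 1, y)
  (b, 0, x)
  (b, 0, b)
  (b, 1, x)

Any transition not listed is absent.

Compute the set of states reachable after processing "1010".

Start in {w}.
Read '1': {w} → {a}.
Read '0': {a} → {b}.
Read '1': {b} → {x}.
Read '0': {x} → {z}.

{z}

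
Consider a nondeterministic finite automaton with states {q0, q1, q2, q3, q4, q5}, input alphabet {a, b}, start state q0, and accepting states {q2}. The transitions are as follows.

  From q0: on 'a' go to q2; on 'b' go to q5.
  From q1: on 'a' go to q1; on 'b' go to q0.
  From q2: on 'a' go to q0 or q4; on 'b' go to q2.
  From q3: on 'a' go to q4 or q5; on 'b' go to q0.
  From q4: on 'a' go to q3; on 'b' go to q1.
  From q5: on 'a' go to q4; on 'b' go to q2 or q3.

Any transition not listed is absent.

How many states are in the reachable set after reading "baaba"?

1

Start in {q0}.
Read 'b': q0→{q5}; now {q5}.
Read 'a': q5→{q4}; now {q4}.
Read 'a': q4→{q3}; now {q3}.
Read 'b': q3→{q0}; now {q0}.
Read 'a': q0→{q2}; now {q2}.
That set has 1 state.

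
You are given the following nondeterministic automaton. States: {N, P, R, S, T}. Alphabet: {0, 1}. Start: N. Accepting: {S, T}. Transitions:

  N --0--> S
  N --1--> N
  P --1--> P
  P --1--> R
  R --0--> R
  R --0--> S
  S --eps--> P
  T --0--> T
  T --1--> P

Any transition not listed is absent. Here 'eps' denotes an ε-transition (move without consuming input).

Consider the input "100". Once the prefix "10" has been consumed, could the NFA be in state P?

Start in {N}.
Read '1': N→{N}; now {N}.
Read '0': N→{S}; union {S}; ε-closure = {P, S}.
State P is in {P, S}.

Yes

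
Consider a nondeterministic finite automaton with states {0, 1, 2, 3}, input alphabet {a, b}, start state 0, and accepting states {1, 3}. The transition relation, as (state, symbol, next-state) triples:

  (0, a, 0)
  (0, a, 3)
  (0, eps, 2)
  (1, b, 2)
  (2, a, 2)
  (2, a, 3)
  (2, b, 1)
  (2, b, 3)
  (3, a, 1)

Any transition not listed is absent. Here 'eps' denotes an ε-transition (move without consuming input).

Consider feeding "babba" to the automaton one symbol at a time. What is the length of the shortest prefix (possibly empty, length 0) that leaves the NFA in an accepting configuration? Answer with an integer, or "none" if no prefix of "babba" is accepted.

1

Start: ε-closure({0}) = {0, 2}.
Read 'b': {0, 2} → {1, 3}.
None of the earlier sets intersect F, but {1, 3} does.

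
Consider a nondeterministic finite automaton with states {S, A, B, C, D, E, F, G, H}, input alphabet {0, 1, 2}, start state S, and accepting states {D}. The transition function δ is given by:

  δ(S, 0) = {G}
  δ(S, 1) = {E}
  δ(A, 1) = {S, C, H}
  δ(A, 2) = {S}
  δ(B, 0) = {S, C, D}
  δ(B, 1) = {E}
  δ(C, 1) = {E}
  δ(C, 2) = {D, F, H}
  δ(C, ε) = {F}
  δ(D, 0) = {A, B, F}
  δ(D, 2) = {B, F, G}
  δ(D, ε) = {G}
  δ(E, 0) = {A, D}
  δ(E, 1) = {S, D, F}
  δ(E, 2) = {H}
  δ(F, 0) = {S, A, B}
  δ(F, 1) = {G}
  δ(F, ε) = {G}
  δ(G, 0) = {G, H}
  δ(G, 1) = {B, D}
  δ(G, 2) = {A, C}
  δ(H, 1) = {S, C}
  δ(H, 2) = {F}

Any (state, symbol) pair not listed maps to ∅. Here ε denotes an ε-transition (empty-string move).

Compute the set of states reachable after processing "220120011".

Start in {S}.
Read '2': {S} → ∅.
The set is empty and remains empty for the remaining 8 symbols.

∅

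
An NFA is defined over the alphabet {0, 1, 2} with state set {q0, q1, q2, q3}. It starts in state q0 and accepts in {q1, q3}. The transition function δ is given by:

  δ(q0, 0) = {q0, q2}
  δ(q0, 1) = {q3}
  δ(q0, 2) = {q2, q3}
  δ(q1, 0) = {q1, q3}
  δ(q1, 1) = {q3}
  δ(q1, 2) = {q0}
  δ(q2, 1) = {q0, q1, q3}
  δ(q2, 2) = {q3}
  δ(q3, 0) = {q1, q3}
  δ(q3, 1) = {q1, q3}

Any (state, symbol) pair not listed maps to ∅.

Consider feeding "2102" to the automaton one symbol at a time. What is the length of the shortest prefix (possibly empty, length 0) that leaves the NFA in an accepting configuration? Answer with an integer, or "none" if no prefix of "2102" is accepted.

Start in {q0}.
Read '2': {q0} → {q2, q3}.
None of the earlier sets intersect F, but {q2, q3} does.

1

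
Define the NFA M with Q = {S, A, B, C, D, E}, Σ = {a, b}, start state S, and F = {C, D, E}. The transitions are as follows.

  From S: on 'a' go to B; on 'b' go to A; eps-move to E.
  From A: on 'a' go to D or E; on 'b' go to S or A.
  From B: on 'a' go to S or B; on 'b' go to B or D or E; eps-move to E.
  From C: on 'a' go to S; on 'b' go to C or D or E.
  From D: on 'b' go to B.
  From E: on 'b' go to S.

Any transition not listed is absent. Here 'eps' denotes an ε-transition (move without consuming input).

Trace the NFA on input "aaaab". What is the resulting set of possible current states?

{S, A, B, D, E}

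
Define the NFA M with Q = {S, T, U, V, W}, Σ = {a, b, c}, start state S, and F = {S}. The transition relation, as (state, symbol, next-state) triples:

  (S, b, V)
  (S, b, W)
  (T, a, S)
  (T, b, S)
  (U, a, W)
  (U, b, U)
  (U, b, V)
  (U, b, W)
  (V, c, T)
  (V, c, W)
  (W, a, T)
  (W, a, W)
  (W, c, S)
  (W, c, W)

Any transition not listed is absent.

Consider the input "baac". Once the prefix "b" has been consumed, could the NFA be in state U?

Start in {S}.
Read 'b': {S} → {V, W}.
State U is not in {V, W}.

No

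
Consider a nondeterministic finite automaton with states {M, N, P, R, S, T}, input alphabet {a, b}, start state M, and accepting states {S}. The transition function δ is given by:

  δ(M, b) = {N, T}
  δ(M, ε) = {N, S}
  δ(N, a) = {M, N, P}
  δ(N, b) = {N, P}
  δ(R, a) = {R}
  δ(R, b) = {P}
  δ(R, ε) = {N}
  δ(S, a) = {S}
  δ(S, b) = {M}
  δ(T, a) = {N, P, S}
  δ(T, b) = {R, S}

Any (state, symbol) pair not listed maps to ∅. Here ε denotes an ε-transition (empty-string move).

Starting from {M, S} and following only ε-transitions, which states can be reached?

{M, N, S}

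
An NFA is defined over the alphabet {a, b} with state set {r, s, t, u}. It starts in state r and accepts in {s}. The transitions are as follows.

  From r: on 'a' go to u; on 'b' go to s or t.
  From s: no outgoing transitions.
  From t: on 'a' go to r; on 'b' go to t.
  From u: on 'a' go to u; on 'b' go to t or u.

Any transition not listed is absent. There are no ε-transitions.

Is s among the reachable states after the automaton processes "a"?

No

Start in {r}.
Read 'a': {r} → {u}.
State s is not in {u}.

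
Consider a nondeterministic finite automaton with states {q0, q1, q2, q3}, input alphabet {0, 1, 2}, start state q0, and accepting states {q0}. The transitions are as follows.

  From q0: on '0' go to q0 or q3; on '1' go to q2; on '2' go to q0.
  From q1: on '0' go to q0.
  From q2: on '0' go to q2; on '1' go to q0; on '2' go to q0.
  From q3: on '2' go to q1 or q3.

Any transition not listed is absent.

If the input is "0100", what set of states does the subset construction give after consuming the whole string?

Start in {q0}.
Read '0': {q0} → {q0, q3}.
Read '1': {q0, q3} → {q2}.
Read '0': {q2} → {q2}.
Read '0': {q2} → {q2}.

{q2}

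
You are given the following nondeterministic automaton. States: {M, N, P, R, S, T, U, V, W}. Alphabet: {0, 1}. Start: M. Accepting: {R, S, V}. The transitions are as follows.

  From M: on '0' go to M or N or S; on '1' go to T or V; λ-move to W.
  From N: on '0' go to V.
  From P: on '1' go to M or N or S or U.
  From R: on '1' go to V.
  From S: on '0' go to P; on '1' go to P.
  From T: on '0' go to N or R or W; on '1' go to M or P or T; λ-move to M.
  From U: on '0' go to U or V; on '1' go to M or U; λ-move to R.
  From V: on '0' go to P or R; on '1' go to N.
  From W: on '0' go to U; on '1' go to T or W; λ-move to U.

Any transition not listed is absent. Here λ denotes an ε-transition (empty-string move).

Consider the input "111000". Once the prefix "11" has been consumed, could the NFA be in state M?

Start: ε-closure({M}) = {M, R, U, W}.
Read '1': {M, R, U, W} → {M, R, T, U, V, W}.
Read '1': {M, R, T, U, V, W} → {M, N, P, R, T, U, V, W}.
State M is in {M, N, P, R, T, U, V, W}.

Yes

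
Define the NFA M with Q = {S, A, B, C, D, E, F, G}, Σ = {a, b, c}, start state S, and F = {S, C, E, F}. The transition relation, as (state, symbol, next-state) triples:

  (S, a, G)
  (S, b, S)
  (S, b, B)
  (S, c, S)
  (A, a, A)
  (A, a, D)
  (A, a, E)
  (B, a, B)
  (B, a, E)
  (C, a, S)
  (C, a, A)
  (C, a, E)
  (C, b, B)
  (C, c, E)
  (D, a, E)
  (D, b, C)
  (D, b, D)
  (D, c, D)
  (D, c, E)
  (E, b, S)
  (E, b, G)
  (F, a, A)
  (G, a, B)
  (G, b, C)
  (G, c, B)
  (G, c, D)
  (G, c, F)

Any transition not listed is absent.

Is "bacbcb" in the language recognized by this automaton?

Yes

Start in {S}.
Read 'b': {S} → {S, B}.
Read 'a': {S, B} → {B, E, G}.
Read 'c': {B, E, G} → {B, D, F}.
Read 'b': {B, D, F} → {C, D}.
Read 'c': {C, D} → {D, E}.
Read 'b': {D, E} → {S, C, D, G}.
The final set {S, C, D, G} contains the accepting states S, C.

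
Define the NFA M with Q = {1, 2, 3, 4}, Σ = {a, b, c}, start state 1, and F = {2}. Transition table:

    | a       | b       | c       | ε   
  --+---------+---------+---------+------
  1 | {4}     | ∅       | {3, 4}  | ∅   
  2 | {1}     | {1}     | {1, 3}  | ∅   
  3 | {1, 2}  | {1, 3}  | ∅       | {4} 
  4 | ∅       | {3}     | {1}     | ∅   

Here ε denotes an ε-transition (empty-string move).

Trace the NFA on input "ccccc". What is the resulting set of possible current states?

Start in {1}.
Read 'c': {1} → {3, 4}.
Read 'c': {3, 4} → {1}.
Read 'c': {1} → {3, 4}.
Read 'c': {3, 4} → {1}.
Read 'c': {1} → {3, 4}.

{3, 4}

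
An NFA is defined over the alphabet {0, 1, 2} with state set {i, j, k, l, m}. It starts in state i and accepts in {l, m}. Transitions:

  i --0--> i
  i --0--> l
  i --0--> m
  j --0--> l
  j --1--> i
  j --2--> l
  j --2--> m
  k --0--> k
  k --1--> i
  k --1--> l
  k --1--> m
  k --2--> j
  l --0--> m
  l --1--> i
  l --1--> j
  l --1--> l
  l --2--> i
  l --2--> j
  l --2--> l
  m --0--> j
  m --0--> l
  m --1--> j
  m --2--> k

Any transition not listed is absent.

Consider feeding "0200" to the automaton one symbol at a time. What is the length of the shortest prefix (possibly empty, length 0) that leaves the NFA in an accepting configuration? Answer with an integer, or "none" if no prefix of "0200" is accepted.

1

Start in {i}.
Read '0': i→{i, l, m}; now {i, l, m}.
None of the earlier sets intersect F, but {i, l, m} does.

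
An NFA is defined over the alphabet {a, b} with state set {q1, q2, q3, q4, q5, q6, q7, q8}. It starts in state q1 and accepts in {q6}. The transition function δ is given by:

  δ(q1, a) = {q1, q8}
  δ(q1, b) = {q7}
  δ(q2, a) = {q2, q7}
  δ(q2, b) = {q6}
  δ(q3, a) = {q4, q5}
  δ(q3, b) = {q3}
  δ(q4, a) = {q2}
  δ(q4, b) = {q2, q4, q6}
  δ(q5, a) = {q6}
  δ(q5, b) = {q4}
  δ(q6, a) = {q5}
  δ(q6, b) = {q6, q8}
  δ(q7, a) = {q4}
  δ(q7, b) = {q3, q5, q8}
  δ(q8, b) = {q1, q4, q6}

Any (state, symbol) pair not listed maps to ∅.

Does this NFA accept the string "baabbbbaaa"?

Start in {q1}.
Read 'b': {q1} → {q7}.
Read 'a': {q7} → {q4}.
Read 'a': {q4} → {q2}.
Read 'b': {q2} → {q6}.
Read 'b': {q6} → {q6, q8}.
Read 'b': {q6, q8} → {q1, q4, q6, q8}.
Read 'b': {q1, q4, q6, q8} → {q1, q2, q4, q6, q7, q8}.
Read 'a': {q1, q2, q4, q6, q7, q8} → {q1, q2, q4, q5, q7, q8}.
Read 'a': {q1, q2, q4, q5, q7, q8} → {q1, q2, q4, q6, q7, q8}.
Read 'a': {q1, q2, q4, q6, q7, q8} → {q1, q2, q4, q5, q7, q8}.
The final set {q1, q2, q4, q5, q7, q8} contains no accepting state.

No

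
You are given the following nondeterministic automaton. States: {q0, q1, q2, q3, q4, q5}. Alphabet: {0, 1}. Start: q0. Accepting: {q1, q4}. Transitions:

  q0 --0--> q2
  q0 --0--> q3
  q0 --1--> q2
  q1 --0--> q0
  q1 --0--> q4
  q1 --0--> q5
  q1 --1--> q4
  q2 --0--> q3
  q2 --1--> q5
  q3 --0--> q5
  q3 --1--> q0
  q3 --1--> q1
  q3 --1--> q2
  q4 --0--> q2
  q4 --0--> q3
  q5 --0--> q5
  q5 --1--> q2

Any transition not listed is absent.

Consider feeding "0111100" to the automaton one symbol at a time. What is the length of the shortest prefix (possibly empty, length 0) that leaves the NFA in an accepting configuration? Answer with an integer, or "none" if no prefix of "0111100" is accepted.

Start in {q0}.
Read '0': {q0} → {q2, q3}.
Read '1': {q2, q3} → {q0, q1, q2, q5}.
None of the earlier sets intersect F, but {q0, q1, q2, q5} does.

2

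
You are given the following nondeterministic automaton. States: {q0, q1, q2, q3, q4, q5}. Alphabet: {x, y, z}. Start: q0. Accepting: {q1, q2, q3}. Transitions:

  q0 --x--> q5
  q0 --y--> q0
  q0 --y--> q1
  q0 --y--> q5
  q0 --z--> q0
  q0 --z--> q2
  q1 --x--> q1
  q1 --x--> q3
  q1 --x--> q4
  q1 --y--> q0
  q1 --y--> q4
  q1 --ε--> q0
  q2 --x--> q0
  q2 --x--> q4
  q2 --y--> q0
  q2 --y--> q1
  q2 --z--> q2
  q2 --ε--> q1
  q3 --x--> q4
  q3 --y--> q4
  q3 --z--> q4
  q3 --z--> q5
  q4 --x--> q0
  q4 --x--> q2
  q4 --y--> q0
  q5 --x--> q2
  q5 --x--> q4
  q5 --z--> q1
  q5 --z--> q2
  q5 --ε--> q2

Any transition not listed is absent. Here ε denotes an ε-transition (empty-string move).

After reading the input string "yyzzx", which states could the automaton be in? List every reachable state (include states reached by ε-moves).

{q0, q1, q2, q3, q4, q5}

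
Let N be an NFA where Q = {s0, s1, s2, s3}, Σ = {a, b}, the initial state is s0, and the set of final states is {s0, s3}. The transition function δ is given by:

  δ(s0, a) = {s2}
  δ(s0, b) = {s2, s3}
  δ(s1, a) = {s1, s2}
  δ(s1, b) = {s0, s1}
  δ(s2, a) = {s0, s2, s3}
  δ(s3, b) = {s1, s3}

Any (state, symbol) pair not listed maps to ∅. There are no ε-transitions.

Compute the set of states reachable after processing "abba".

∅

Start in {s0}.
Read 'a': {s0} → {s2}.
Read 'b': {s2} → ∅.
The set is empty and remains empty for the remaining 2 symbols.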